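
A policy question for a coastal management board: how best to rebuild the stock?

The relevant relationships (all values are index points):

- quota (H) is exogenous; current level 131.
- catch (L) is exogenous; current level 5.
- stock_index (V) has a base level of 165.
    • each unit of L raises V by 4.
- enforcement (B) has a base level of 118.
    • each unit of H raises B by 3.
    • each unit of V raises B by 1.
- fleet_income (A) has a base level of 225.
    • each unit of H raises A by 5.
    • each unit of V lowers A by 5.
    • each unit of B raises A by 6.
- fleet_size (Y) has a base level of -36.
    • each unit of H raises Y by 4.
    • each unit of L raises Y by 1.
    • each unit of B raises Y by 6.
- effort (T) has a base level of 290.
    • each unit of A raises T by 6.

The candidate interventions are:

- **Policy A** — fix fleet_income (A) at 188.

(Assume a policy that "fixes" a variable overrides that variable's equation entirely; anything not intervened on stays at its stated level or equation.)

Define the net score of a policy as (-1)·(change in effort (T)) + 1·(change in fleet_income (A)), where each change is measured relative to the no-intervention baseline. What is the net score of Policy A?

Baseline:
  H = 131
  L = 5
  V = 165 + 4·5 = 185
  B = 118 + 3·131 + 185 = 696
  A = 225 + 5·131 − 5·185 + 6·696 = 4131
  T = 290 + 6·4131 = 25076
Policy A (A := 188):
  H = 131
  L = 5
  V = 165 + 4·5 = 185
  B = 118 + 3·131 + 185 = 696
  A = 188
  T = 290 + 6·188 = 1418
ΔT = 1418 − 25076 = -23658; ΔA = 188 − 4131 = -3943
Score = (-1)·(-23658) + 1·(-3943) = 19715

19715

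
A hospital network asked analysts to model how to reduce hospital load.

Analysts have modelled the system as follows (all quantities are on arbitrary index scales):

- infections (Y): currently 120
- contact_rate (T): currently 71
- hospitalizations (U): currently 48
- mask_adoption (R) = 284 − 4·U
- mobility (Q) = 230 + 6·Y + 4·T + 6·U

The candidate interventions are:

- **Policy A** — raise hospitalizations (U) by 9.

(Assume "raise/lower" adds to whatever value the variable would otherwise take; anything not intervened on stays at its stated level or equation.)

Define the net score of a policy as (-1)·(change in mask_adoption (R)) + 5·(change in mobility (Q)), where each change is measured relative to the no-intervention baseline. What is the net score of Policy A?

306

Baseline:
  Y = 120
  T = 71
  U = 48
  R = 284 − 4·48 = 92
  Q = 230 + 6·120 + 4·71 + 6·48 = 1522
Policy A (U + 9):
  Y = 120
  T = 71
  U = 48 + 9 = 57
  R = 284 − 4·57 = 56
  Q = 230 + 6·120 + 4·71 + 6·57 = 1576
ΔR = 56 − 92 = -36; ΔQ = 1576 − 1522 = 54
Score = (-1)·(-36) + 5·54 = 306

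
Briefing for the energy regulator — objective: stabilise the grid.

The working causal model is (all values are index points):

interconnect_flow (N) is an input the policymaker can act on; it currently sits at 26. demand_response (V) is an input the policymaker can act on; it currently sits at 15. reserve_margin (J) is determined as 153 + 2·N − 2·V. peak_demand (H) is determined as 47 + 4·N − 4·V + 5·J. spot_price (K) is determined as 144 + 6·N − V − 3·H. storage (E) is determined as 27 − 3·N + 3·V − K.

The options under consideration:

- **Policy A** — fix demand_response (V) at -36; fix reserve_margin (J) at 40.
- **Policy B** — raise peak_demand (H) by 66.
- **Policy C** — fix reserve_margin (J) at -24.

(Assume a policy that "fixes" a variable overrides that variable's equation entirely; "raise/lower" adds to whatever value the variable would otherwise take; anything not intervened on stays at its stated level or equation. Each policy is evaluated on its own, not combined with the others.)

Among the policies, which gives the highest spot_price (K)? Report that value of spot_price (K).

372

Policy A (V := -36, J := 40):
  N = 26
  V = -36
  J = 40
  H = 47 + 4·26 − 4·(-36) + 5·40 = 495
  K = 144 + 6·26 − (-36) − 3·495 = -1149
Policy B (H + 66):
  N = 26
  V = 15
  J = 153 + 2·26 − 2·15 = 175
  H = 47 + 4·26 − 4·15 + 5·175 (+66 from intervention) = 1032
  K = 144 + 6·26 − 15 − 3·1032 = -2811
Policy C (J := -24):
  N = 26
  V = 15
  J = -24
  H = 47 + 4·26 − 4·15 + 5·(-24) = -29
  K = 144 + 6·26 − 15 − 3·(-29) = 372
Comparing — Policy A: K=-1149, Policy B: K=-2811, Policy C: K=372. Highest is 372 (Policy C).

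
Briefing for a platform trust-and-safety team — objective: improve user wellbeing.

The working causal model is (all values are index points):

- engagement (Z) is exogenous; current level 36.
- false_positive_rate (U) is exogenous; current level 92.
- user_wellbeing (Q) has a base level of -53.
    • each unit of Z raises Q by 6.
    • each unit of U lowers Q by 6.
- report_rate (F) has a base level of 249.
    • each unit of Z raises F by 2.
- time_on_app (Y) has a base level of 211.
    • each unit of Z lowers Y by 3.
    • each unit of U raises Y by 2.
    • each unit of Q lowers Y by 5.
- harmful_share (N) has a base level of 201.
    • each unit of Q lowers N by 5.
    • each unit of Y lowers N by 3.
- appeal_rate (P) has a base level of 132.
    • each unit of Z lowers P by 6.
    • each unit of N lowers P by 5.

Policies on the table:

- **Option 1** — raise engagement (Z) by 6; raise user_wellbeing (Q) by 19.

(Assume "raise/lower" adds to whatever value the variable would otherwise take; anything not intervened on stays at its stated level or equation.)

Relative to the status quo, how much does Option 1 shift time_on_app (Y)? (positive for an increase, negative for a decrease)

-293

Baseline:
  Z = 36
  U = 92
  Q = -53 + 6·36 − 6·92 = -389
  Y = 211 − 3·36 + 2·92 − 5·(-389) = 2232
Option 1 (Z + 6, Q + 19):
  Z = 36 + 6 = 42
  U = 92
  Q = -53 + 6·42 − 6·92 (+19 from intervention) = -334
  Y = 211 − 3·42 + 2·92 − 5·(-334) = 1939
Change in Y: 1939 − 2232 = -293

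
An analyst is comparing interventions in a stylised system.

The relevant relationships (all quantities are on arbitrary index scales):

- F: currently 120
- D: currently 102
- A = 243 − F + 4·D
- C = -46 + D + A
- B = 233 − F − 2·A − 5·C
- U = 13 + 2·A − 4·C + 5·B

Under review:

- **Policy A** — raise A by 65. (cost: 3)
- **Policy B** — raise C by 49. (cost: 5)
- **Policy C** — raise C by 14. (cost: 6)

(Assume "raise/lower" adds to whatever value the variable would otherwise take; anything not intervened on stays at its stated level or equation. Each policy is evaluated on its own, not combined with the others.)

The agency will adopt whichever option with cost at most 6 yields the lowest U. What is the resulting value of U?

Policy A (A + 65):
  F = 120
  D = 102
  A = 243 − 120 + 4·102 (+65 from intervention) = 596
  C = -46 + 102 + 596 = 652
  B = 233 − 120 − 2·596 − 5·652 = -4339
  U = 13 + 2·596 − 4·652 + 5·(-4339) = -23098
Policy B (C + 49):
  F = 120
  D = 102
  A = 243 − 120 + 4·102 = 531
  C = -46 + 102 + 531 (+49 from intervention) = 636
  B = 233 − 120 − 2·531 − 5·636 = -4129
  U = 13 + 2·531 − 4·636 + 5·(-4129) = -22114
Policy C (C + 14):
  F = 120
  D = 102
  A = 243 − 120 + 4·102 = 531
  C = -46 + 102 + 531 (+14 from intervention) = 601
  B = 233 − 120 − 2·531 − 5·601 = -3954
  U = 13 + 2·531 − 4·601 + 5·(-3954) = -21099
Comparing — Policy A: U=-23098, Policy B: U=-22114, Policy C: U=-21099. Lowest is -23098 (Policy A).

-23098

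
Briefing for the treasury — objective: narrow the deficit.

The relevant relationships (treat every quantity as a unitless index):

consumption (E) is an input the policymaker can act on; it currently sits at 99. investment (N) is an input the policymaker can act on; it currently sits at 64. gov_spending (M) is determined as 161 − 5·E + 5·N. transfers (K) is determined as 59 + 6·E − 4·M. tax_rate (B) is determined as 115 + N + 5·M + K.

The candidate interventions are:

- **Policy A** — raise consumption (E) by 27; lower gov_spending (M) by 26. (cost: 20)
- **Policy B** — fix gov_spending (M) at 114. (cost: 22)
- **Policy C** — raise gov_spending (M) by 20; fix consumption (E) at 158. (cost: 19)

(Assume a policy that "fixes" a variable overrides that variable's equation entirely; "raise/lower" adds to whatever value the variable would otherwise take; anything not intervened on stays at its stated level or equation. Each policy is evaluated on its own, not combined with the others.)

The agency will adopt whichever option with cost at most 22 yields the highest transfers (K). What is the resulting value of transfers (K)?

2163

Policy A (E + 27, M − 26):
  E = 99 + 27 = 126
  N = 64
  M = 161 − 5·126 + 5·64 (−26 from intervention) = -175
  K = 59 + 6·126 − 4·(-175) = 1515
Policy B (M := 114):
  E = 99
  N = 64
  M = 114
  K = 59 + 6·99 − 4·114 = 197
Policy C (M + 20, E := 158):
  E = 158
  N = 64
  M = 161 − 5·158 + 5·64 (+20 from intervention) = -289
  K = 59 + 6·158 − 4·(-289) = 2163
Comparing — Policy A: K=1515, Policy B: K=197, Policy C: K=2163. Highest is 2163 (Policy C).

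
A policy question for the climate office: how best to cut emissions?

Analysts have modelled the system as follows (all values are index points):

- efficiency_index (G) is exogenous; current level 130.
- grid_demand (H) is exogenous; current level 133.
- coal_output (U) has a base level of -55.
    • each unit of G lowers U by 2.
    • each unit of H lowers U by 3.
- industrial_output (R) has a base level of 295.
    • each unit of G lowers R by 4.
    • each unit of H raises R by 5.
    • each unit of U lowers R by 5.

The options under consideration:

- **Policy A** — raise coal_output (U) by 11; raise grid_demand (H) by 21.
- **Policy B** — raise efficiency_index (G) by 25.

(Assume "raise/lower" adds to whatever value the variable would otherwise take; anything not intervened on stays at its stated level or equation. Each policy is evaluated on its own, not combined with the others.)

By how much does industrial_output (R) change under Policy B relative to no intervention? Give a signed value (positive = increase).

150

Baseline:
  G = 130
  H = 133
  U = -55 − 2·130 − 3·133 = -714
  R = 295 − 4·130 + 5·133 − 5·(-714) = 4010
Policy B (G + 25):
  G = 130 + 25 = 155
  H = 133
  U = -55 − 2·155 − 3·133 = -764
  R = 295 − 4·155 + 5·133 − 5·(-764) = 4160
Change in R: 4160 − 4010 = 150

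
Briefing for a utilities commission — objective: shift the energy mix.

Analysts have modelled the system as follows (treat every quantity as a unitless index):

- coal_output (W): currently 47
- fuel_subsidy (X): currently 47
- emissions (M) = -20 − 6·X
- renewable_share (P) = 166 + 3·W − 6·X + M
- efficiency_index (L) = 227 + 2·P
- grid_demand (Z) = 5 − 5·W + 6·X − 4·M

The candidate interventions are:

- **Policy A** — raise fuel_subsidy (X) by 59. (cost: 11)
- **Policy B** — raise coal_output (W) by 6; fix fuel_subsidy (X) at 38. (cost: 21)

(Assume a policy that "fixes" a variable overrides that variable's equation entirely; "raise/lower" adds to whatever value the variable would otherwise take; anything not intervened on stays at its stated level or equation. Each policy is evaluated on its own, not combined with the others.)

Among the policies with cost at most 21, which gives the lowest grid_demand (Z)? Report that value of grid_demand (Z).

Policy A (X + 59):
  W = 47
  X = 47 + 59 = 106
  M = -20 − 6·106 = -656
  Z = 5 − 5·47 + 6·106 − 4·(-656) = 3030
Policy B (W + 6, X := 38):
  W = 47 + 6 = 53
  X = 38
  M = -20 − 6·38 = -248
  Z = 5 − 5·53 + 6·38 − 4·(-248) = 960
Comparing — Policy A: Z=3030, Policy B: Z=960. Lowest is 960 (Policy B).

960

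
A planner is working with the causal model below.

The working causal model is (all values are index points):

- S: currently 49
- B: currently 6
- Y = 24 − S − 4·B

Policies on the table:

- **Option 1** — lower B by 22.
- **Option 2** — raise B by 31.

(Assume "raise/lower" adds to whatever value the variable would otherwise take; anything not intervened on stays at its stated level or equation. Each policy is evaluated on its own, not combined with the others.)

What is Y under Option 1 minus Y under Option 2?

212

Option 1 (B − 22):
  S = 49
  B = 6 − 22 = -16
  Y = 24 − 49 − 4·(-16) = 39
Option 2 (B + 31):
  S = 49
  B = 6 + 31 = 37
  Y = 24 − 49 − 4·37 = -173
Y: 39 − (-173) = 212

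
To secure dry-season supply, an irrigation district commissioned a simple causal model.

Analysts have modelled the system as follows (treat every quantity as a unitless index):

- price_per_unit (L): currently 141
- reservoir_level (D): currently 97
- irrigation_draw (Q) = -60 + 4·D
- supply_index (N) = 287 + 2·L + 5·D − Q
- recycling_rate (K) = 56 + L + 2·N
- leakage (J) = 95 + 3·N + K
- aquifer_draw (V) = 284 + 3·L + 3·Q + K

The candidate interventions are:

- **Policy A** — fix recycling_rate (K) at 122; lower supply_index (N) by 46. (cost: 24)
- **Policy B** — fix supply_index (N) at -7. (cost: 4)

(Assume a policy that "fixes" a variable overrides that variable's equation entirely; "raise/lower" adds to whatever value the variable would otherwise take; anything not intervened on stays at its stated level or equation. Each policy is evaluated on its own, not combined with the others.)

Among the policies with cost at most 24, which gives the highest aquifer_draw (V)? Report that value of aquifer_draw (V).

1874

Policy A (K := 122, N − 46):
  L = 141
  D = 97
  Q = -60 + 4·97 = 328
  N = 287 + 2·141 + 5·97 − 328 (−46 from intervention) = 680
  K = 122
  V = 284 + 3·141 + 3·328 + 122 = 1813
Policy B (N := -7):
  L = 141
  D = 97
  Q = -60 + 4·97 = 328
  N = -7
  K = 56 + 141 + 2·(-7) = 183
  V = 284 + 3·141 + 3·328 + 183 = 1874
Comparing — Policy A: V=1813, Policy B: V=1874. Highest is 1874 (Policy B).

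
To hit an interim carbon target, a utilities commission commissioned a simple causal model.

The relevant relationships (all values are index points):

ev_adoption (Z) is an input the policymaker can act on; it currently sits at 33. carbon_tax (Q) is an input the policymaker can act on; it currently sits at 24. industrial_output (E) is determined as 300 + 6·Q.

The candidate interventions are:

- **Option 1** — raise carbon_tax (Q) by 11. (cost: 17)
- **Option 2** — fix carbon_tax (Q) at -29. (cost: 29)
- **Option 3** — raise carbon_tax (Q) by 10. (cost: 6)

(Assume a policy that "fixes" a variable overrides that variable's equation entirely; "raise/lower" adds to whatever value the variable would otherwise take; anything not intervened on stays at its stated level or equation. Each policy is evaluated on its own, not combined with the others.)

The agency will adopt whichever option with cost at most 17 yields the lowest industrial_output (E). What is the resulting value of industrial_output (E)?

504

Option 1 (Q + 11):
  Q = 24 + 11 = 35
  E = 300 + 6·35 = 510
Option 3 (Q + 10):
  Q = 24 + 10 = 34
  E = 300 + 6·34 = 504
Comparing — Option 1: E=510, Option 3: E=504. Lowest is 504 (Option 3).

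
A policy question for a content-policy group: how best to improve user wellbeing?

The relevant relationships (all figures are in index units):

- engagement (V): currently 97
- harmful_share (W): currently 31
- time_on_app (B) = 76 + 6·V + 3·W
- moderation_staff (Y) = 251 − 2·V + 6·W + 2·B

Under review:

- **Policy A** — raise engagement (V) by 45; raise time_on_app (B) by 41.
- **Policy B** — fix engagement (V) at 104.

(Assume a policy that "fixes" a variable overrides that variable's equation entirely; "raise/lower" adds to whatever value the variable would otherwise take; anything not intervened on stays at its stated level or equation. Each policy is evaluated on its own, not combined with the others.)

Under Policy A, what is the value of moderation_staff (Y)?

Policy A (V + 45, B + 41):
  V = 97 + 45 = 142
  W = 31
  B = 76 + 6·142 + 3·31 (+41 from intervention) = 1062
  Y = 251 − 2·142 + 6·31 + 2·1062 = 2277

2277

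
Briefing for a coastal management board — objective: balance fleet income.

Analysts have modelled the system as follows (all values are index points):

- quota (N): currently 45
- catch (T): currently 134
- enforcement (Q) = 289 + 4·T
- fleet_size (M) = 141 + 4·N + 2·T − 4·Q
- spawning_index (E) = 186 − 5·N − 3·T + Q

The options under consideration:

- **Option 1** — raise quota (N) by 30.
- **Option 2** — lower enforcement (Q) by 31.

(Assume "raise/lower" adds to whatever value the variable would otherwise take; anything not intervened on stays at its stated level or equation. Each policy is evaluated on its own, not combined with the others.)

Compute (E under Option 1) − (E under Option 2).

-119

Option 1 (N + 30):
  N = 45 + 30 = 75
  T = 134
  Q = 289 + 4·134 = 825
  E = 186 − 5·75 − 3·134 + 825 = 234
Option 2 (Q − 31):
  N = 45
  T = 134
  Q = 289 + 4·134 (−31 from intervention) = 794
  E = 186 − 5·45 − 3·134 + 794 = 353
E: 234 − 353 = -119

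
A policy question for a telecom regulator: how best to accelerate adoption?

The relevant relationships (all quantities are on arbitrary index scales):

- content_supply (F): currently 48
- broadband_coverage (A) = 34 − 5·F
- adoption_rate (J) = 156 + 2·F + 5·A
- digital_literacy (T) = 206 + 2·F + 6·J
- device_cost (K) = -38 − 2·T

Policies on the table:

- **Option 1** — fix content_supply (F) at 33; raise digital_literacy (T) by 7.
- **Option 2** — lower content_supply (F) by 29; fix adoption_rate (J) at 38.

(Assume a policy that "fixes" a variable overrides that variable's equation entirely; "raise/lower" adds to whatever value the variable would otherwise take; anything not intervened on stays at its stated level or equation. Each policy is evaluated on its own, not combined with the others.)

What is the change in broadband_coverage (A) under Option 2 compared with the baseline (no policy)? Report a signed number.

Baseline:
  F = 48
  A = 34 − 5·48 = -206
Option 2 (F − 29, J := 38):
  F = 48 − 29 = 19
  A = 34 − 5·19 = -61
Change in A: -61 − (-206) = 145

145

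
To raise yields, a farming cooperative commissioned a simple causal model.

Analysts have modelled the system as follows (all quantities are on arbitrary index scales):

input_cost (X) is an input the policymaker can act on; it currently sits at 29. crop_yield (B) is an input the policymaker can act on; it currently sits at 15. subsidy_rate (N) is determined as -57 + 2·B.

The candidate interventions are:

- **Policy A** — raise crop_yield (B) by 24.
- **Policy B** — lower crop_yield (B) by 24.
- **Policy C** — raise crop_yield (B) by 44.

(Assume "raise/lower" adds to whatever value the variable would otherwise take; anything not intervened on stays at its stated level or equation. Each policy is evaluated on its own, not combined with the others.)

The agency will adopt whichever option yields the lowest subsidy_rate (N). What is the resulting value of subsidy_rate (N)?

-75

Policy A (B + 24):
  B = 15 + 24 = 39
  N = -57 + 2·39 = 21
Policy B (B − 24):
  B = 15 − 24 = -9
  N = -57 + 2·(-9) = -75
Policy C (B + 44):
  B = 15 + 44 = 59
  N = -57 + 2·59 = 61
Comparing — Policy A: N=21, Policy B: N=-75, Policy C: N=61. Lowest is -75 (Policy B).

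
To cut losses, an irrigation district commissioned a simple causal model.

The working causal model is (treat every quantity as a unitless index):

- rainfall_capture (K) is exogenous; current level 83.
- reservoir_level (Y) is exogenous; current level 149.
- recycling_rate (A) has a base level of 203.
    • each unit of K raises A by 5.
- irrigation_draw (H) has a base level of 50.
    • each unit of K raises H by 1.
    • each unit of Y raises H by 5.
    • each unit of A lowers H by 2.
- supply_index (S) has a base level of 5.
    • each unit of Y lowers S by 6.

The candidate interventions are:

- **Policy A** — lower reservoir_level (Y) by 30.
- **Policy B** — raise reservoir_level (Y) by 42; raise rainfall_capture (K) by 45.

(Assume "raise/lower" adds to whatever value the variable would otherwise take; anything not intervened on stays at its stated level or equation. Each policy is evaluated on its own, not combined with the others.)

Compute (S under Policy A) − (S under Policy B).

432

Policy A (Y − 30):
  Y = 149 − 30 = 119
  S = 5 − 6·119 = -709
Policy B (Y + 42, K + 45):
  Y = 149 + 42 = 191
  S = 5 − 6·191 = -1141
S: -709 − (-1141) = 432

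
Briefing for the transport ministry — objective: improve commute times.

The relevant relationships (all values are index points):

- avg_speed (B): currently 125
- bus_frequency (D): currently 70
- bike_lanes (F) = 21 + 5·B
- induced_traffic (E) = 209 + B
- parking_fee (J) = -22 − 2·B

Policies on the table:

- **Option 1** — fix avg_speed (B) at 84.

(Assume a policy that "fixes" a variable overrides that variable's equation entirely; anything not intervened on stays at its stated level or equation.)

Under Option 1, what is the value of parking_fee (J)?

-190

Option 1 (B := 84):
  B = 84
  J = -22 − 2·84 = -190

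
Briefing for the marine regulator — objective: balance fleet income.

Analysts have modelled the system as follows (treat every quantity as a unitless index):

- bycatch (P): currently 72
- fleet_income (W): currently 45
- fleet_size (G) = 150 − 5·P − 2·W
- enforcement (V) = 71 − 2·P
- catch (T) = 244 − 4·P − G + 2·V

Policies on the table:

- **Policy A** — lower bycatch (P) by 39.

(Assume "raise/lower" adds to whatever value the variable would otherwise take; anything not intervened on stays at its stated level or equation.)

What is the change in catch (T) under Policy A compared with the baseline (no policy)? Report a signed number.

117

Baseline:
  P = 72
  W = 45
  G = 150 − 5·72 − 2·45 = -300
  V = 71 − 2·72 = -73
  T = 244 − 4·72 − (-300) + 2·(-73) = 110
Policy A (P − 39):
  P = 72 − 39 = 33
  W = 45
  G = 150 − 5·33 − 2·45 = -105
  V = 71 − 2·33 = 5
  T = 244 − 4·33 − (-105) + 2·5 = 227
Change in T: 227 − 110 = 117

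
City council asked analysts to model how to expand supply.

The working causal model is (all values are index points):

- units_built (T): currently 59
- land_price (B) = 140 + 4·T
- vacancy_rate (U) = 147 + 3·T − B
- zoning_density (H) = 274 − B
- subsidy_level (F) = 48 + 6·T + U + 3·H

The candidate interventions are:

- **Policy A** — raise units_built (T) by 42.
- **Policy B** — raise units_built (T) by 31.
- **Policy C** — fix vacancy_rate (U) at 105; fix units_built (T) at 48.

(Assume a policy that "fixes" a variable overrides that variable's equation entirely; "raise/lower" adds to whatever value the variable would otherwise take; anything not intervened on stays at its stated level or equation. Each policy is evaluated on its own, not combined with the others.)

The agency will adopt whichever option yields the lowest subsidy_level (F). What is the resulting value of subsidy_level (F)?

-250

Policy A (T + 42):
  T = 59 + 42 = 101
  B = 140 + 4·101 = 544
  U = 147 + 3·101 − 544 = -94
  H = 274 − 544 = -270
  F = 48 + 6·101 + (-94) + 3·(-270) = -250
Policy B (T + 31):
  T = 59 + 31 = 90
  B = 140 + 4·90 = 500
  U = 147 + 3·90 − 500 = -83
  H = 274 − 500 = -226
  F = 48 + 6·90 + (-83) + 3·(-226) = -173
Policy C (U := 105, T := 48):
  T = 48
  B = 140 + 4·48 = 332
  U = 105
  H = 274 − 332 = -58
  F = 48 + 6·48 + 105 + 3·(-58) = 267
Comparing — Policy A: F=-250, Policy B: F=-173, Policy C: F=267. Lowest is -250 (Policy A).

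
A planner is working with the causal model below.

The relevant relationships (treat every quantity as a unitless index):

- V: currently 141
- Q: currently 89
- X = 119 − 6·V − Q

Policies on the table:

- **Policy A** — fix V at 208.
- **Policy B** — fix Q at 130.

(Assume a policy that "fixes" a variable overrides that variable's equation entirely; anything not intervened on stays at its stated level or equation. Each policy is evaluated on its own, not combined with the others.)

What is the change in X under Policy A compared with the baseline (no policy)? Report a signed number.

-402

Baseline:
  V = 141
  Q = 89
  X = 119 − 6·141 − 89 = -816
Policy A (V := 208):
  V = 208
  Q = 89
  X = 119 − 6·208 − 89 = -1218
Change in X: -1218 − (-816) = -402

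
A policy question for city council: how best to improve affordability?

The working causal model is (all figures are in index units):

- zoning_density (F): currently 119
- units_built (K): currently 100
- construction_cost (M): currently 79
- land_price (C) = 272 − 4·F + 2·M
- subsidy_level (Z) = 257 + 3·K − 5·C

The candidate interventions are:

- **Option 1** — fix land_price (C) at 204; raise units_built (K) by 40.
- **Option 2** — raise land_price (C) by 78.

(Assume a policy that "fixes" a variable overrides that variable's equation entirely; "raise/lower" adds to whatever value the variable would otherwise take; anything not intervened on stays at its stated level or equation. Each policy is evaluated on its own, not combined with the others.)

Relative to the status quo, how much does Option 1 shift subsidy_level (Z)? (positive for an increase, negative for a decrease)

-1130

Baseline:
  F = 119
  K = 100
  M = 79
  C = 272 − 4·119 + 2·79 = -46
  Z = 257 + 3·100 − 5·(-46) = 787
Option 1 (C := 204, K + 40):
  F = 119
  K = 100 + 40 = 140
  M = 79
  C = 204
  Z = 257 + 3·140 − 5·204 = -343
Change in Z: -343 − 787 = -1130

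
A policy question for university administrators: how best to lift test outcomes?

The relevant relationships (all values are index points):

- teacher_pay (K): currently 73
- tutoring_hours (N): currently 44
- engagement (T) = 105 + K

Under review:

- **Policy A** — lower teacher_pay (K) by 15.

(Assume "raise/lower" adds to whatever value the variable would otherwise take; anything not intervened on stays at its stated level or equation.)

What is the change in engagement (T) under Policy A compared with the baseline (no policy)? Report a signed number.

Baseline:
  K = 73
  T = 105 + 73 = 178
Policy A (K − 15):
  K = 73 − 15 = 58
  T = 105 + 58 = 163
Change in T: 163 − 178 = -15

-15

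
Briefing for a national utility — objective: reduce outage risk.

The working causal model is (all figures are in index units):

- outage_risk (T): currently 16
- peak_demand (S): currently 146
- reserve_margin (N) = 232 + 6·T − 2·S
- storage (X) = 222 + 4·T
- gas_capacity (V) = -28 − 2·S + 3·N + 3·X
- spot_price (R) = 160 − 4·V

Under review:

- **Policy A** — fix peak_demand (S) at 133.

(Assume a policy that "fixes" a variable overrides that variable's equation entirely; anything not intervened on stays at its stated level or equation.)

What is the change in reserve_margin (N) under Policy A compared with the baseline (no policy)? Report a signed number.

26

Baseline:
  T = 16
  S = 146
  N = 232 + 6·16 − 2·146 = 36
Policy A (S := 133):
  T = 16
  S = 133
  N = 232 + 6·16 − 2·133 = 62
Change in N: 62 − 36 = 26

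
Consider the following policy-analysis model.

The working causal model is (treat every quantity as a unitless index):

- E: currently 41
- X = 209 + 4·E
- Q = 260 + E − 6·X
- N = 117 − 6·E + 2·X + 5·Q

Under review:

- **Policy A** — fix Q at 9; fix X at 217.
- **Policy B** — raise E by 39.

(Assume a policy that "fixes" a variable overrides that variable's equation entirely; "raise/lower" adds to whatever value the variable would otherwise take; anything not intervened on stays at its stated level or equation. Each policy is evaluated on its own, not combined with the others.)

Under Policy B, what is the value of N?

-13475

Policy B (E + 39):
  E = 41 + 39 = 80
  X = 209 + 4·80 = 529
  Q = 260 + 80 − 6·529 = -2834
  N = 117 − 6·80 + 2·529 + 5·(-2834) = -13475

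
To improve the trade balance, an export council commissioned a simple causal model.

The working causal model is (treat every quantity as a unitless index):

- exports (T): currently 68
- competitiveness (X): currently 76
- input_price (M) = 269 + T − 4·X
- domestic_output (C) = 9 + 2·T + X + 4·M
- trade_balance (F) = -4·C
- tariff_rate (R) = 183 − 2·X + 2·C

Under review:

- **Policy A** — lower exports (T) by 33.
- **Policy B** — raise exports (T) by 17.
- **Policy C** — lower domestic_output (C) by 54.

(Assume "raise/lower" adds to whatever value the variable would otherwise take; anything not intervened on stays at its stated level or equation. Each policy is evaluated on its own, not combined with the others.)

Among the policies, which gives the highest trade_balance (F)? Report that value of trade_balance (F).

Policy A (T − 33):
  T = 68 − 33 = 35
  X = 76
  M = 269 + 35 − 4·76 = 0
  C = 9 + 2·35 + 76 + 4·0 = 155
  F = 0 − 4·155 = -620
Policy B (T + 17):
  T = 68 + 17 = 85
  X = 76
  M = 269 + 85 − 4·76 = 50
  C = 9 + 2·85 + 76 + 4·50 = 455
  F = 0 − 4·455 = -1820
Policy C (C − 54):
  T = 68
  X = 76
  M = 269 + 68 − 4·76 = 33
  C = 9 + 2·68 + 76 + 4·33 (−54 from intervention) = 299
  F = 0 − 4·299 = -1196
Comparing — Policy A: F=-620, Policy B: F=-1820, Policy C: F=-1196. Highest is -620 (Policy A).

-620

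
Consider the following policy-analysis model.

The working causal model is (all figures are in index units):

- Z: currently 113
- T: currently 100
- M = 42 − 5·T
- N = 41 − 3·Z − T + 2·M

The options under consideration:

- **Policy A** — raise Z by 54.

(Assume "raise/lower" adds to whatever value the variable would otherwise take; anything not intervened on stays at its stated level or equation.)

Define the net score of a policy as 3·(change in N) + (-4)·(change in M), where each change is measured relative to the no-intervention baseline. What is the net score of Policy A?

Baseline:
  Z = 113
  T = 100
  M = 42 − 5·100 = -458
  N = 41 − 3·113 − 100 + 2·(-458) = -1314
Policy A (Z + 54):
  Z = 113 + 54 = 167
  T = 100
  M = 42 − 5·100 = -458
  N = 41 − 3·167 − 100 + 2·(-458) = -1476
ΔN = -1476 − (-1314) = -162; ΔM = -458 − (-458) = 0
Score = 3·(-162) + (-4)·0 = -486

-486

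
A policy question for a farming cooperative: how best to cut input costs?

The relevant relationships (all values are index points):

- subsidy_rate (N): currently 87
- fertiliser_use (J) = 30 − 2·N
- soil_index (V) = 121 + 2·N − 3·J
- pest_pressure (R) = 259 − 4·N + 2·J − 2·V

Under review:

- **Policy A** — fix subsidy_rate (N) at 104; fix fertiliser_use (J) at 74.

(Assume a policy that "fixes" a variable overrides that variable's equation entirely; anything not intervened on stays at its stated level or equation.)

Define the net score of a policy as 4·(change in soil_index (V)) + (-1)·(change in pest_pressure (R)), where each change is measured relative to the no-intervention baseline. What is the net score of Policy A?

-4088

Baseline:
  N = 87
  J = 30 − 2·87 = -144
  V = 121 + 2·87 − 3·(-144) = 727
  R = 259 − 4·87 + 2·(-144) − 2·727 = -1831
Policy A (N := 104, J := 74):
  N = 104
  J = 74
  V = 121 + 2·104 − 3·74 = 107
  R = 259 − 4·104 + 2·74 − 2·107 = -223
ΔV = 107 − 727 = -620; ΔR = -223 − (-1831) = 1608
Score = 4·(-620) + (-1)·1608 = -4088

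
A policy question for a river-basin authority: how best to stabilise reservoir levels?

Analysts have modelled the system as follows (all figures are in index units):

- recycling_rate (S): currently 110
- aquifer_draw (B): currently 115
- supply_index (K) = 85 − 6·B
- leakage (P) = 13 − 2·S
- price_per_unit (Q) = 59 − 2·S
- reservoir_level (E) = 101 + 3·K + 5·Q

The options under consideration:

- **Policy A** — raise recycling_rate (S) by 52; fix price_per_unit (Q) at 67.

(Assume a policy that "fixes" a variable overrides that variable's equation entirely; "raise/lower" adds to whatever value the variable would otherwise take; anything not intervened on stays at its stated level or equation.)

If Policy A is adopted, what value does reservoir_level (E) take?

Policy A (S + 52, Q := 67):
  S = 110 + 52 = 162
  B = 115
  K = 85 − 6·115 = -605
  Q = 67
  E = 101 + 3·(-605) + 5·67 = -1379

-1379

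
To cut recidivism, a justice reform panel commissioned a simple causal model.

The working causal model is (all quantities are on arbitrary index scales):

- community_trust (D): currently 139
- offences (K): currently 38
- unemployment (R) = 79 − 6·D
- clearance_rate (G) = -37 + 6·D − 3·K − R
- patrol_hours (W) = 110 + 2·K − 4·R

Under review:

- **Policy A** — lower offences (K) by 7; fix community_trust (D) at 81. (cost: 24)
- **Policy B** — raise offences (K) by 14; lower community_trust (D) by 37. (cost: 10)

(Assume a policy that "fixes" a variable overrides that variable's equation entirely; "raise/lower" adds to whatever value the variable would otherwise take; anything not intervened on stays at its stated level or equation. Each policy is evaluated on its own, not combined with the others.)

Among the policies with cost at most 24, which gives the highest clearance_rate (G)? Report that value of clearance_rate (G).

952

Policy A (K − 7, D := 81):
  D = 81
  K = 38 − 7 = 31
  R = 79 − 6·81 = -407
  G = -37 + 6·81 − 3·31 − (-407) = 763
Policy B (K + 14, D − 37):
  D = 139 − 37 = 102
  K = 38 + 14 = 52
  R = 79 − 6·102 = -533
  G = -37 + 6·102 − 3·52 − (-533) = 952
Comparing — Policy A: G=763, Policy B: G=952. Highest is 952 (Policy B).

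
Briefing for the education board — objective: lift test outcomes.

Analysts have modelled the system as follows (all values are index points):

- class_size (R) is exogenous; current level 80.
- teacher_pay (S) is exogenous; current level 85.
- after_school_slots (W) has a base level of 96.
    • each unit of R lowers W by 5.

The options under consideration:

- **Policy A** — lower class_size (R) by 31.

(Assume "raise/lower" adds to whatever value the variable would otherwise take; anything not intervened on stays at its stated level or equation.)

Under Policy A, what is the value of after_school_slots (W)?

Policy A (R − 31):
  R = 80 − 31 = 49
  W = 96 − 5·49 = -149

-149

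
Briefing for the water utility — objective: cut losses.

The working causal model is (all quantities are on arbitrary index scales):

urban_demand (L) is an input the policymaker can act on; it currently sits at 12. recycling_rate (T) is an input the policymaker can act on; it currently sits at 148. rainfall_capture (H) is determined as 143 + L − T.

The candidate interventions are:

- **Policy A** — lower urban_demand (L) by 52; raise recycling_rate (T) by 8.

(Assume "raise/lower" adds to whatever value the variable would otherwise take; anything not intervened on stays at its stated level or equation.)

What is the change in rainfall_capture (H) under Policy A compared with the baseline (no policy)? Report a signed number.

Baseline:
  L = 12
  T = 148
  H = 143 + 12 − 148 = 7
Policy A (L − 52, T + 8):
  L = 12 − 52 = -40
  T = 148 + 8 = 156
  H = 143 + (-40) − 156 = -53
Change in H: -53 − 7 = -60

-60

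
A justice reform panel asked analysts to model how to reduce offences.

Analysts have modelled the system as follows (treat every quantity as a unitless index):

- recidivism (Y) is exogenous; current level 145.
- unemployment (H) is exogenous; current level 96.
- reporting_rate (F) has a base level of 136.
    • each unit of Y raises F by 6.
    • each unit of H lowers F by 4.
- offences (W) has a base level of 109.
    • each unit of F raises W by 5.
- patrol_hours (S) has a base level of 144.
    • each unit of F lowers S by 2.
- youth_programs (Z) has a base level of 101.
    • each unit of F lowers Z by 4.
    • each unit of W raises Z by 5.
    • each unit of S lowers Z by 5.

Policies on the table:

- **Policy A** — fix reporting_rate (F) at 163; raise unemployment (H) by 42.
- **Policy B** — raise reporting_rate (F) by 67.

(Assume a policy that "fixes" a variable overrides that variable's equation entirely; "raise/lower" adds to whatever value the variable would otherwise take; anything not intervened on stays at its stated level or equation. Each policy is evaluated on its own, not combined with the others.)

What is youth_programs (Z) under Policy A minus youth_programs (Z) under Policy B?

Policy A (F := 163, H + 42):
  Y = 145
  H = 96 + 42 = 138
  F = 163
  W = 109 + 5·163 = 924
  S = 144 − 2·163 = -182
  Z = 101 − 4·163 + 5·924 − 5·(-182) = 4979
Policy B (F + 67):
  Y = 145
  H = 96
  F = 136 + 6·145 − 4·96 (+67 from intervention) = 689
  W = 109 + 5·689 = 3554
  S = 144 − 2·689 = -1234
  Z = 101 − 4·689 + 5·3554 − 5·(-1234) = 21285
Z: 4979 − 21285 = -16306

-16306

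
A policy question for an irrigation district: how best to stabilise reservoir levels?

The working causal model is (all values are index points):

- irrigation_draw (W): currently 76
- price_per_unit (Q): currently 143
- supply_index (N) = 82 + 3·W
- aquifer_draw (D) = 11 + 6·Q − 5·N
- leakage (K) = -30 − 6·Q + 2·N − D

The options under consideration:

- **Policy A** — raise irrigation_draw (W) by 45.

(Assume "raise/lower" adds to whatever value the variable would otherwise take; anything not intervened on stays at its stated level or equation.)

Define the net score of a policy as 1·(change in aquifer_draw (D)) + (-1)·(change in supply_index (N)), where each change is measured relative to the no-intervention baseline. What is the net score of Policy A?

Baseline:
  W = 76
  Q = 143
  N = 82 + 3·76 = 310
  D = 11 + 6·143 − 5·310 = -681
Policy A (W + 45):
  W = 76 + 45 = 121
  Q = 143
  N = 82 + 3·121 = 445
  D = 11 + 6·143 − 5·445 = -1356
ΔD = -1356 − (-681) = -675; ΔN = 445 − 310 = 135
Score = 1·(-675) + (-1)·135 = -810

-810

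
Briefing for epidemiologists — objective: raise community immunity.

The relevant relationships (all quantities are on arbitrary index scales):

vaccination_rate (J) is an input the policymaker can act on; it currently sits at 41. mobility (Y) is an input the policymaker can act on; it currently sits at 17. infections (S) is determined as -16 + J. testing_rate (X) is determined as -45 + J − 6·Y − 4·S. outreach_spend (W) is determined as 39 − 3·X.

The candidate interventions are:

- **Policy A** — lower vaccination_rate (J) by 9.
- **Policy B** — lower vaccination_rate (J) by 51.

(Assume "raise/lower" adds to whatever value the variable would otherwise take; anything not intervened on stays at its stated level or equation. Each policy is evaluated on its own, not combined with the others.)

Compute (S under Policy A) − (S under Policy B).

42

Policy A (J − 9):
  J = 41 − 9 = 32
  S = -16 + 32 = 16
Policy B (J − 51):
  J = 41 − 51 = -10
  S = -16 + (-10) = -26
S: 16 − (-26) = 42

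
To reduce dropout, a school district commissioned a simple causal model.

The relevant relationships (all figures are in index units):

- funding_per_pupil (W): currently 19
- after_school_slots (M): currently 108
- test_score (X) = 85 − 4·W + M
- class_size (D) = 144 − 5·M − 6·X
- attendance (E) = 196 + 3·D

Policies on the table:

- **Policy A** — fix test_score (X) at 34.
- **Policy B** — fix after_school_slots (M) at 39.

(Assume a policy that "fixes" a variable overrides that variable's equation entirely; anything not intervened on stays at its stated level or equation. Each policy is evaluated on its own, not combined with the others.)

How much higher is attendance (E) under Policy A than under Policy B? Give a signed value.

Policy A (X := 34):
  W = 19
  M = 108
  X = 34
  D = 144 − 5·108 − 6·34 = -600
  E = 196 + 3·(-600) = -1604
Policy B (M := 39):
  W = 19
  M = 39
  X = 85 − 4·19 + 39 = 48
  D = 144 − 5·39 − 6·48 = -339
  E = 196 + 3·(-339) = -821
E: -1604 − (-821) = -783

-783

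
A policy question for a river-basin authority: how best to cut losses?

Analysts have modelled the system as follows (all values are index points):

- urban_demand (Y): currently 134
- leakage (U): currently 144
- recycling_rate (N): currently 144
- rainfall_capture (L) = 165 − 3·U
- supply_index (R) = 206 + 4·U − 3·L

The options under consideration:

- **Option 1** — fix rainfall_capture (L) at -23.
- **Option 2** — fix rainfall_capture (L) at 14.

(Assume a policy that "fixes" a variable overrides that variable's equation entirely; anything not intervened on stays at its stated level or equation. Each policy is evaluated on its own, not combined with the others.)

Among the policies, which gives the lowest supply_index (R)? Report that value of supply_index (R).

740

Option 1 (L := -23):
  U = 144
  L = -23
  R = 206 + 4·144 − 3·(-23) = 851
Option 2 (L := 14):
  U = 144
  L = 14
  R = 206 + 4·144 − 3·14 = 740
Comparing — Option 1: R=851, Option 2: R=740. Lowest is 740 (Option 2).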